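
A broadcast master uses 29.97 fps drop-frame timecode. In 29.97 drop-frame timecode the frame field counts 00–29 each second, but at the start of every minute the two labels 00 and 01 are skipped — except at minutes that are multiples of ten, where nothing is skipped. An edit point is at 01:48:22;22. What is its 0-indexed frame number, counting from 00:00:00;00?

194886

As if non-drop at 30 labels/s: (1 × 3600 + 48 × 60 + 22) × 30 + 22 = 195082.
Minute boundaries passed: 108; those not divisible by 10: 108 − 10 = 98; dropped labels = 2 × 98 = 196.
Actual frame index = 195082 − 196 = 194886.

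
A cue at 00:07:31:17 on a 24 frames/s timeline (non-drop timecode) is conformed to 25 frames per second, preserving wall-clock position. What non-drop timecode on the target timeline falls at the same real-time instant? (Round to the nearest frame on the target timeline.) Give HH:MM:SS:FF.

00:07:31:18

Source frame index: (0×3600 + 7×60 + 31) × 24 + 17 = 10841.
Real time: 10841 / (24) = 10841/24 s.
Target frame: (10841/24) × (25) = 271025/24 ≈ 11292.708 → 11293.
At 25 labels/s: frame 11293 → 00:07:31:18.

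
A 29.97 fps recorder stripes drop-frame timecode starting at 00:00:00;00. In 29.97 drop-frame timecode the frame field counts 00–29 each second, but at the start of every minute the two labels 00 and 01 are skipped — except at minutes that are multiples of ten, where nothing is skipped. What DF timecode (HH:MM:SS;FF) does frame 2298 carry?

00:01:16;20

Each 10-minute DF block holds 10 × 60 × 30 − 9 × 2 = 17982 frames. 2298 ÷ 17982 → 0 full blocks, remainder 2298.
Within the partial block the first minute is 1800 frames and each further minute 1798, so 1 further minute boundary passed. Total skipped labels = 18 × 0 + 2 × 1 = 2.
Non-drop label index = 2298 + 2 = 2300; at 30 labels/s that is 00:01:16:20, i.e. DF 00:01:16;20.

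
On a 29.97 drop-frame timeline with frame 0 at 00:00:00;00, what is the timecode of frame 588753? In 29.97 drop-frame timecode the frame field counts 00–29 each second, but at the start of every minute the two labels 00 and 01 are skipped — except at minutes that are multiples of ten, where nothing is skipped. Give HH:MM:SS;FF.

Each 10-minute DF block holds 10 × 60 × 30 − 9 × 2 = 17982 frames. 588753 ÷ 17982 → 32 full blocks, remainder 13329.
Within the partial block the first minute is 1800 frames and each further minute 1798, so 7 further minute boundaries passed. Total skipped labels = 18 × 32 + 2 × 7 = 590.
Non-drop label index = 588753 + 590 = 589343; at 30 labels/s that is 05:27:24:23, i.e. DF 05:27:24;23.

05:27:24;23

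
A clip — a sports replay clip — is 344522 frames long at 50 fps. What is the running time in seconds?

6890.44 seconds

Running time = 344522 / (50) = 6890.44 s.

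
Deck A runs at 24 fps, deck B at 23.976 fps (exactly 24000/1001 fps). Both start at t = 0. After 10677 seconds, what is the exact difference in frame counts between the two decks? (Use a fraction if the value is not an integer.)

A emits 24 × 10677 = 256248 frames; B emits 24000/1001 × 10677 = 256248000/1001.
Difference = 256248/1001 frames (≈ 255.9920); B is behind A.

256248/1001 frames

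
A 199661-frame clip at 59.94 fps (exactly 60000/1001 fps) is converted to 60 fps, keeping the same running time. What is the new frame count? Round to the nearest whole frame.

Frames at target rate = 199661 × (60) / (60000/1001) = 199860661/1000 ≈ 199860.661.
Nearest whole frame: 199861.

199861 frames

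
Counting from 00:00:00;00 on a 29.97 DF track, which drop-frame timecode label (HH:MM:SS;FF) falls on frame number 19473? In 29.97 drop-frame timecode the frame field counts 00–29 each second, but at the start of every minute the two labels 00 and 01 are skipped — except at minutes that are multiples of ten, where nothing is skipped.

Ten DF minutes hold 17982 frames, so frame 19473 lies in block 1 (frames 17982–35963) with 1491 frames into that block.
The block's first minute is 1800 frames and the rest 1798 each; 1491 frames reaches minute 0, so 1 × 18 + 0 × 2 = 18 labels have been skipped so far.
Adding those back, label number 19473 + 18 = 19491 at 30 labels/s is 649 s + 21 f = 0 h 10 min 49 s frame 21, i.e. 00:10:49;21.

00:10:49;21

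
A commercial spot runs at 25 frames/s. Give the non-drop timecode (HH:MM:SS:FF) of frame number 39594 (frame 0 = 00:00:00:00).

00:26:23:19

39594 ÷ 25 = 1583 full seconds, remainder 19 frames.
1583 s = 0 h 26 min 23 s.
Timecode: 00:26:23:19.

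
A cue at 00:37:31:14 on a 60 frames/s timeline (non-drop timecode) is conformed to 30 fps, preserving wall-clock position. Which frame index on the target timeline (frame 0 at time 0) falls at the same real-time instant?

frame 67537

Source frame index: (0×3600 + 37×60 + 31) × 60 + 14 = 135074.
Real time: 135074 / (60) = 67537/30 s.
Target frame: (67537/30) × (30) = 67537.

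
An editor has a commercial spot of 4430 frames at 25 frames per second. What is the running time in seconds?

Running time = 4430 / (25) = 177.2 s.

177.2 seconds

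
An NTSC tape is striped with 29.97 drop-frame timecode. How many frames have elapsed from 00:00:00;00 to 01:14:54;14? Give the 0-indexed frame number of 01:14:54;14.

134700

As if non-drop at 30 labels/s: (1 × 3600 + 14 × 60 + 54) × 30 + 14 = 134834.
Minute boundaries passed: 74; those not divisible by 10: 74 − 7 = 67; dropped labels = 2 × 67 = 134.
Actual frame index = 134834 − 134 = 134700.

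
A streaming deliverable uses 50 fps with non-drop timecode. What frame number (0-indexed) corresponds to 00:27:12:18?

81618

Total seconds to the label: (0 × 3600 + 27 × 60 + 12) = 1632.
Frame index = 1632 × 50 + 18 = 81618.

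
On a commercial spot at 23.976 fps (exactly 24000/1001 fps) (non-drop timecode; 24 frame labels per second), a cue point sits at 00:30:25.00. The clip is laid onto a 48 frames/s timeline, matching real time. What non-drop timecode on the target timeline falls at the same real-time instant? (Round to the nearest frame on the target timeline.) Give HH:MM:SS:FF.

Source frame index: (0×3600 + 30×60 + 25) × 24 + 0 = 43800.
Real time: 43800 / (24000/1001) = 73073/40 s.
Target frame: (73073/40) × (48) = 438438/5 ≈ 87687.600 → 87688.
At 48 labels/s: frame 87688 → 00:30:26:40.

00:30:26:40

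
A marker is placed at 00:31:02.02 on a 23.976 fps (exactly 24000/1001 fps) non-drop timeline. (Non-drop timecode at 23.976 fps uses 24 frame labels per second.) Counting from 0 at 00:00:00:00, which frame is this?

Total seconds to the label: (0 × 3600 + 31 × 60 + 2) = 1862.
Frame index = 1862 × 24 + 2 = 44690.

44690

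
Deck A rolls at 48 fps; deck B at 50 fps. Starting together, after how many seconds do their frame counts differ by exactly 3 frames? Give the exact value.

The gap grows by |50 − 48| = 2 frames per second.
Time for a 3-frame gap: 3 ÷ (2) = 1.5 s.

1.5 seconds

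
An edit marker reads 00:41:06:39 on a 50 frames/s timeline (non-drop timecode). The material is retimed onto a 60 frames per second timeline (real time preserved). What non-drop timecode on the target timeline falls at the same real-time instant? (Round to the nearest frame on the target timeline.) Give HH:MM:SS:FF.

00:41:06:47

Source frame index: (0×3600 + 41×60 + 6) × 50 + 39 = 123339.
Real time: 123339 / (50) = 123339/50 s.
Target frame: (123339/50) × (60) = 740034/5 ≈ 148006.800 → 148007.
At 60 labels/s: frame 148007 → 00:41:06:47.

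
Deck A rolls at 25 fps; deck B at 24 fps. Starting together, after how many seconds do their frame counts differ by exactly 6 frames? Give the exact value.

6 seconds

The gap grows by |24 − 25| = 1 frame per second.
Time for a 6-frame gap: 6 ÷ (1) = 6 s.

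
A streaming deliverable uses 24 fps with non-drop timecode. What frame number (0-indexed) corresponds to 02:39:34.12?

Total seconds to the label: (2 × 3600 + 39 × 60 + 34) = 9574.
Frame index = 9574 × 24 + 12 = 229788.

frame 229788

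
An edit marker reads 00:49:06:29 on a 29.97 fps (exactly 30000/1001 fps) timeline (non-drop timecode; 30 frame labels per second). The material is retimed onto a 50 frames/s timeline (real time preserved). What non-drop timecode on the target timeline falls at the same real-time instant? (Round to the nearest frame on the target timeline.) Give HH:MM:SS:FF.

00:49:09:46

Source frame index: (0×3600 + 49×60 + 6) × 30 + 29 = 88409.
Real time: 88409 / (30000/1001) = 88497409/30000 s.
Target frame: (88497409/30000) × (50) = 88497409/600 ≈ 147495.682 → 147496.
At 50 labels/s: frame 147496 → 00:49:09:46.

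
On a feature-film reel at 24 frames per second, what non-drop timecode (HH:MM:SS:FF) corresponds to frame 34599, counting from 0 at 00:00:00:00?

00:24:01:15

34599 ÷ 24 = 1441 full seconds, remainder 15 frames.
1441 s = 0 h 24 min 1 s.
Timecode: 00:24:01:15.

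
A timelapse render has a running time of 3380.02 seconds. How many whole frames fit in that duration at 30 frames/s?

Frames = 3380.02 × 30 = 507003/5 ≈ 101400.6000.
Complete frames: 101400.

101400 frames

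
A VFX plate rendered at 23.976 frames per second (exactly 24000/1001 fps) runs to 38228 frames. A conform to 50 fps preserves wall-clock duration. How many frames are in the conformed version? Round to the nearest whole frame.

Frames at target rate = 38228 × (50) / (24000/1001) = 9566557/120 ≈ 79721.308.
Nearest whole frame: 79721.

79721 frames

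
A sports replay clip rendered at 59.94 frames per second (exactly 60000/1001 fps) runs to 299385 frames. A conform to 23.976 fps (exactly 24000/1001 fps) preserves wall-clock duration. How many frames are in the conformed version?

119754 frames

Target frames = source frames × (target rate / source rate) = 299385 × (24000/1001)/(60000/1001) = 299385 × 2/5 = 119754.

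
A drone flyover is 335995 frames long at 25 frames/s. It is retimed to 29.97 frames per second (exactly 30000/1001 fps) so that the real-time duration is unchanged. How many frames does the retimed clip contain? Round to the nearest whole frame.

402791 frames

Frames at target rate = 335995 × (30000/1001) / (25) = 36654000/91 ≈ 402791.209.
Nearest whole frame: 402791.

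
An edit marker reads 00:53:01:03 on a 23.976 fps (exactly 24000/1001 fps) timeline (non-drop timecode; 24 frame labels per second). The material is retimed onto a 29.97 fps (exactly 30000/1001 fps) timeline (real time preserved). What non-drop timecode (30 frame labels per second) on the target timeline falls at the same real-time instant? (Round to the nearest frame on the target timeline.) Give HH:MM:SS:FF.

00:53:01:04

Source frame index: (0×3600 + 53×60 + 1) × 24 + 3 = 76347.
Real time: 76347 / (24000/1001) = 25474449/8000 s.
Target frame: (25474449/8000) × (30000/1001) = 381735/4 ≈ 95433.750 → 95434.
At 30 labels/s: frame 95434 → 00:53:01:04.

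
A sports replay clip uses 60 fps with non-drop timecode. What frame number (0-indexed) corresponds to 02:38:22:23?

frame 570143

Total seconds to the label: (2 × 3600 + 38 × 60 + 22) = 9502.
Frame index = 9502 × 60 + 23 = 570143.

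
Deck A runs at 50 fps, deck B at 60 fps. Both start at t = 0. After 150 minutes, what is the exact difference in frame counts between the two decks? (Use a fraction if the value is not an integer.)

150 min = 9000 s.
A emits 50 × 9000 = 450000 frames; B emits 60 × 9000 = 540000.
Difference = 90000 frames; B is ahead of A.

90000 frames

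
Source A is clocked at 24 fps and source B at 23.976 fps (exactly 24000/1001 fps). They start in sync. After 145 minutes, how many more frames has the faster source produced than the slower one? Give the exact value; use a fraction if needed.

208800/1001 frames

145 min = 8700 s.
A emits 24 × 8700 = 208800 frames; B emits 24000/1001 × 8700 = 208800000/1001.
Difference = 208800/1001 frames (≈ 208.5914); B is behind A.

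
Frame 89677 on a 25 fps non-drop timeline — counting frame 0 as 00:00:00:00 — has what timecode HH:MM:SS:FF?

00:59:47:02

89677 ÷ 25 = 3587 full seconds, remainder 2 frames.
3587 s = 0 h 59 min 47 s.
Timecode: 00:59:47:02.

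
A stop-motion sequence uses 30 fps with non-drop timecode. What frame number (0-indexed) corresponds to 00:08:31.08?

15338

Total seconds to the label: (0 × 3600 + 8 × 60 + 31) = 511.
Frame index = 511 × 30 + 8 = 15338.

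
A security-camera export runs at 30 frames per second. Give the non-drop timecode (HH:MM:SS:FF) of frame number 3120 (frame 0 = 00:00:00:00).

00:01:44:00

3120 ÷ 30 = 104 full seconds, remainder 0 frames.
104 s = 0 h 1 min 44 s.
Timecode: 00:01:44:00.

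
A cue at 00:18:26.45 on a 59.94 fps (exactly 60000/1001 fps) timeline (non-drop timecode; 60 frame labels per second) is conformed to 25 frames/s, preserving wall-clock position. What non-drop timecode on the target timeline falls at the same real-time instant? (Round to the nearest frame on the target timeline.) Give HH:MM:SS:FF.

00:18:27:21

Source frame index: (0×3600 + 18×60 + 26) × 60 + 45 = 66405.
Real time: 66405 / (60000/1001) = 4431427/4000 s.
Target frame: (4431427/4000) × (25) = 4431427/160 ≈ 27696.419 → 27696.
At 25 labels/s: frame 27696 → 00:18:27:21.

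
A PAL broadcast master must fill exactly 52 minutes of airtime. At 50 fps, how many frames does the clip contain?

156000 frames

52 min = 3120 s.
Frames = 3120 × 50 = 156000.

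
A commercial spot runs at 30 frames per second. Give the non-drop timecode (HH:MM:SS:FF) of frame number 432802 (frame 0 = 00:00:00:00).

04:00:26:22

432802 ÷ 30 = 14426 full seconds, remainder 22 frames.
14426 s = 4 h 0 min 26 s.
Timecode: 04:00:26:22.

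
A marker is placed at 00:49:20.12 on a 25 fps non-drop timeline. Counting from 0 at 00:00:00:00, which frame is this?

frame 74012

Total seconds to the label: (0 × 3600 + 49 × 60 + 20) = 2960.
Frame index = 2960 × 25 + 12 = 74012.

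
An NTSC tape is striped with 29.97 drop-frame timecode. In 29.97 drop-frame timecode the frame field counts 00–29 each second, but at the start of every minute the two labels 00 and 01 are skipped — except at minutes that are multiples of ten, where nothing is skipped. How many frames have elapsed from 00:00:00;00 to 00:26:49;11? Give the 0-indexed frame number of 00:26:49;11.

Complete 10-minute blocks: 2, each 17982 frames → 35964.
Remaining 6 whole minutes in the current block: 1800 + 5 × 1798 = 10790 frames.
Within the current minute: 49 × 30 + 11 − 2 = 1479 (labels ;00/;01 skipped at this minute). Total = 35964 + 10790 + 1479 = 48233.

48233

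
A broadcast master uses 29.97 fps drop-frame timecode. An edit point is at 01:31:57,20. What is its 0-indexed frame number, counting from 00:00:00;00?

As if non-drop at 30 labels/s: (1 × 3600 + 31 × 60 + 57) × 30 + 20 = 165530.
Minute boundaries passed: 91; those not divisible by 10: 91 − 9 = 82; dropped labels = 2 × 82 = 164.
Actual frame index = 165530 − 164 = 165366.

165366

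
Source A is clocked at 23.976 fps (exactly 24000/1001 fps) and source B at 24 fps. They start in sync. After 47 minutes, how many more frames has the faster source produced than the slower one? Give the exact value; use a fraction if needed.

47 min = 2820 s.
A emits 24000/1001 × 2820 = 67680000/1001 frames; B emits 24 × 2820 = 67680.
Difference = 67680/1001 frames (≈ 67.6124); B is ahead of A.

67680/1001 frames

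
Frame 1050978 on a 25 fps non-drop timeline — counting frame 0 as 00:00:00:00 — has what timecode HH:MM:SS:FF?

11:40:39:03

1050978 ÷ 25 = 42039 full seconds, remainder 3 frames.
42039 s = 11 h 40 min 39 s.
Timecode: 11:40:39:03.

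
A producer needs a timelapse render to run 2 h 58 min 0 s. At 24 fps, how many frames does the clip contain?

256320 frames

2 h 58 min 0 s = 10680 s.
Frames = 10680 × 24 = 256320.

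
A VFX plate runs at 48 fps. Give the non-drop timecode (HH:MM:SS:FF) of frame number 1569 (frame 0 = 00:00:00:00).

1569 ÷ 48 = 32 full seconds, remainder 33 frames.
32 s = 0 h 0 min 32 s.
Timecode: 00:00:32:33.

00:00:32:33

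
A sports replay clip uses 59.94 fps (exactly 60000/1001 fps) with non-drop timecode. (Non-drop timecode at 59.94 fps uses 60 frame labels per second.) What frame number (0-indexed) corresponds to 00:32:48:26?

Total seconds to the label: (0 × 3600 + 32 × 60 + 48) = 1968.
Frame index = 1968 × 60 + 26 = 118106.

frame 118106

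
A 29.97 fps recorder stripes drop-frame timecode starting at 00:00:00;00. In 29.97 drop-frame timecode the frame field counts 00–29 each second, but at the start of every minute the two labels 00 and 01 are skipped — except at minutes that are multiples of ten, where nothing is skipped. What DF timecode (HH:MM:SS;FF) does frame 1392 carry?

Each 10-minute DF block holds 10 × 60 × 30 − 9 × 2 = 17982 frames. 1392 ÷ 17982 → 0 full blocks, remainder 1392.
Within the partial block the first minute is 1800 frames and each further minute 1798, so 0 further minute boundaries passed. Total skipped labels = 18 × 0 + 2 × 0 = 0.
Non-drop label index = 1392 + 0 = 1392; at 30 labels/s that is 00:00:46:12, i.e. DF 00:00:46;12.

00:00:46;12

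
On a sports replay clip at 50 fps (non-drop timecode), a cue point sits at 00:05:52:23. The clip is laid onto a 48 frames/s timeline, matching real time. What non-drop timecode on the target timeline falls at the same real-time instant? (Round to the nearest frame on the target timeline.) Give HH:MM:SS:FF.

Source frame index: (0×3600 + 5×60 + 52) × 50 + 23 = 17623.
Real time: 17623 / (50) = 17623/50 s.
Target frame: (17623/50) × (48) = 422952/25 ≈ 16918.080 → 16918.
At 48 labels/s: frame 16918 → 00:05:52:22.

00:05:52:22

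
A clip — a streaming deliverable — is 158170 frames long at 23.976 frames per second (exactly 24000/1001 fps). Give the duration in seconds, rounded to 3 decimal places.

Running time = 158170 × 1001/24000 = 15832817/2400 s ≈ 6597.007 s.

6597.007 seconds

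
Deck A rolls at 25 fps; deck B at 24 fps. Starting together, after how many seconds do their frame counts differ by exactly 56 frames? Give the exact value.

56 seconds

The gap grows by |24 − 25| = 1 frame per second.
Time for a 56-frame gap: 56 ÷ (1) = 56 s.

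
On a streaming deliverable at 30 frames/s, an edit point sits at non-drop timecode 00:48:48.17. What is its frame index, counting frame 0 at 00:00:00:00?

87857

Total seconds to the label: (0 × 3600 + 48 × 60 + 48) = 2928.
Frame index = 2928 × 30 + 17 = 87857.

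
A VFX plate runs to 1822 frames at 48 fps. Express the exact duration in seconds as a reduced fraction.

Running time = 1822 ÷ (48) = 1822 × 1/48 = 911/24 s.

911/24 seconds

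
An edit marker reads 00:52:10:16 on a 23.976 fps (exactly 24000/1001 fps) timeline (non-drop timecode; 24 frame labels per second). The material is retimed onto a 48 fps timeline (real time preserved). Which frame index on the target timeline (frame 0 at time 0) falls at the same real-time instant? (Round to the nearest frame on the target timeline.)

Source frame index: (0×3600 + 52×60 + 10) × 24 + 16 = 75136.
Real time: 75136 / (24000/1001) = 1175174/375 s.
Target frame: (1175174/375) × (48) = 18802784/125 ≈ 150422.272 → 150422.

frame 150422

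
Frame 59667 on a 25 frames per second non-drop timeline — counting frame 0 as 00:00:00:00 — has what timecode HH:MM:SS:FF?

00:39:46:17

59667 ÷ 25 = 2386 full seconds, remainder 17 frames.
2386 s = 0 h 39 min 46 s.
Timecode: 00:39:46:17.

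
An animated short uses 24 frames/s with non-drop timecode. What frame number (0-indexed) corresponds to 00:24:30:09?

frame 35289

Total seconds to the label: (0 × 3600 + 24 × 60 + 30) = 1470.
Frame index = 1470 × 24 + 9 = 35289.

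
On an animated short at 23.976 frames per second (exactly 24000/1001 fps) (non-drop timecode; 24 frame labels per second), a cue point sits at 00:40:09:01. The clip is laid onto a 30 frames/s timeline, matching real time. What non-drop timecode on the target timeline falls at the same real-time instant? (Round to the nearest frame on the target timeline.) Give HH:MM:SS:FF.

Source frame index: (0×3600 + 40×60 + 9) × 24 + 1 = 57817.
Real time: 57817 / (24000/1001) = 57874817/24000 s.
Target frame: (57874817/24000) × (30) = 57874817/800 ≈ 72343.521 → 72344.
At 30 labels/s: frame 72344 → 00:40:11:14.

00:40:11:14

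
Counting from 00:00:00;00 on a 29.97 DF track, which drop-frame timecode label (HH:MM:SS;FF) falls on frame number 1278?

00:00:42;18

Each 10-minute DF block holds 10 × 60 × 30 − 9 × 2 = 17982 frames. 1278 ÷ 17982 → 0 full blocks, remainder 1278.
Within the partial block the first minute is 1800 frames and each further minute 1798, so 0 further minute boundaries passed. Total skipped labels = 18 × 0 + 2 × 0 = 0.
Non-drop label index = 1278 + 0 = 1278; at 30 labels/s that is 00:00:42:18, i.e. DF 00:00:42;18.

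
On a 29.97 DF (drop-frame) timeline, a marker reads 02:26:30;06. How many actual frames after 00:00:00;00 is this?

263442

Complete 10-minute blocks: 14, each 17982 frames → 251748.
Remaining 6 whole minutes in the current block: 1800 + 5 × 1798 = 10790 frames.
Within the current minute: 30 × 30 + 6 − 2 = 904 (labels ;00/;01 skipped at this minute). Total = 251748 + 10790 + 904 = 263442.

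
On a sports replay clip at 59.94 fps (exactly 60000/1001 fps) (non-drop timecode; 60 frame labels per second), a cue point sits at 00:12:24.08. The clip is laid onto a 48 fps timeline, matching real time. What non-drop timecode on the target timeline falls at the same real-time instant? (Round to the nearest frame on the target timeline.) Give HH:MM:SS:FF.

00:12:24:42

Source frame index: (0×3600 + 12×60 + 24) × 60 + 8 = 44648.
Real time: 44648 / (60000/1001) = 5586581/7500 s.
Target frame: (5586581/7500) × (48) = 22346324/625 ≈ 35754.118 → 35754.
At 48 labels/s: frame 35754 → 00:12:24:42.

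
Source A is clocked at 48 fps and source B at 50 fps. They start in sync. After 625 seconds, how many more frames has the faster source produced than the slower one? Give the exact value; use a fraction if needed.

1250 frames

A emits 48 × 625 = 30000 frames; B emits 50 × 625 = 31250.
Difference = 1250 frames; B is ahead of A.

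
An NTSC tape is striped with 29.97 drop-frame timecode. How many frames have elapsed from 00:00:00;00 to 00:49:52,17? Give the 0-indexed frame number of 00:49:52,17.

As if non-drop at 30 labels/s: (0 × 3600 + 49 × 60 + 52) × 30 + 17 = 89777.
Minute boundaries passed: 49; those not divisible by 10: 49 − 4 = 45; dropped labels = 2 × 45 = 90.
Actual frame index = 89777 − 90 = 89687.

89687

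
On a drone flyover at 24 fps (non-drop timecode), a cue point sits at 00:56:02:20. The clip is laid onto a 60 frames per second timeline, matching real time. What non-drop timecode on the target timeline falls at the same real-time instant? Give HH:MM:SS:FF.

00:56:02:50

Source frame index: (0×3600 + 56×60 + 2) × 24 + 20 = 80708.
Real time: 80708 / (24) = 20177/6 s.
Target frame: (20177/6) × (60) = 201770.
At 60 labels/s: frame 201770 → 00:56:02:50.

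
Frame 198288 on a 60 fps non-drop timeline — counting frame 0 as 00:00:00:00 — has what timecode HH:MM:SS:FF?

00:55:04:48

198288 ÷ 60 = 3304 full seconds, remainder 48 frames.
3304 s = 0 h 55 min 4 s.
Timecode: 00:55:04:48.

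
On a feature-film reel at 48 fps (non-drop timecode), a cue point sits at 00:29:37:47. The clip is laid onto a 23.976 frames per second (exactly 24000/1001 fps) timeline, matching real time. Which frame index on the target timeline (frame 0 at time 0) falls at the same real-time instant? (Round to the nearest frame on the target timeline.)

Source frame index: (0×3600 + 29×60 + 37) × 48 + 47 = 85343.
Real time: 85343 / (48) = 85343/48 s.
Target frame: (85343/48) × (24000/1001) = 42671500/1001 ≈ 42628.871 → 42629.

frame 42629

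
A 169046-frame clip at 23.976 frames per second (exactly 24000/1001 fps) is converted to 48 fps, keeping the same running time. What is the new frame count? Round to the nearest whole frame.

338430 frames

Frames at target rate = 169046 × (48) / (24000/1001) = 84607523/250 ≈ 338430.092.
Nearest whole frame: 338430.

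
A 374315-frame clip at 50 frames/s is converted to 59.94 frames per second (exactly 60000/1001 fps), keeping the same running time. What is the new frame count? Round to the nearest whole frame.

Frames at target rate = 374315 × (60000/1001) / (50) = 449178000/1001 ≈ 448729.271.
Nearest whole frame: 448729.

448729 frames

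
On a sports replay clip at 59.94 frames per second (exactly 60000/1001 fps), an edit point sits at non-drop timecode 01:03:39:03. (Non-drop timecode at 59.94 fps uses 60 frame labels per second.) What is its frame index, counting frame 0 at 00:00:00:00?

Total seconds to the label: (1 × 3600 + 3 × 60 + 39) = 3819.
Frame index = 3819 × 60 + 3 = 229143.

229143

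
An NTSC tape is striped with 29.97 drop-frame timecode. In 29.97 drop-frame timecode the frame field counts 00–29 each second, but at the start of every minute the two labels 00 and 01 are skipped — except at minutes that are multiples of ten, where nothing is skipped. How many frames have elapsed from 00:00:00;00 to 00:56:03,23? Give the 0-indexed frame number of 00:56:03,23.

100811

As if non-drop at 30 labels/s: (0 × 3600 + 56 × 60 + 3) × 30 + 23 = 100913.
Minute boundaries passed: 56; those not divisible by 10: 56 − 5 = 51; dropped labels = 2 × 51 = 102.
Actual frame index = 100913 − 102 = 100811.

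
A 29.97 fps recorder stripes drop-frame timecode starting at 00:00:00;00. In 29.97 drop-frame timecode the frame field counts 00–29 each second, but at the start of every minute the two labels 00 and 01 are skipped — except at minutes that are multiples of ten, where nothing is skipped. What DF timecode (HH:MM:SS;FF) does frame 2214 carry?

00:01:13;26

Each 10-minute DF block holds 10 × 60 × 30 − 9 × 2 = 17982 frames. 2214 ÷ 17982 → 0 full blocks, remainder 2214.
Within the partial block the first minute is 1800 frames and each further minute 1798, so 1 further minute boundary passed. Total skipped labels = 18 × 0 + 2 × 1 = 2.
Non-drop label index = 2214 + 2 = 2216; at 30 labels/s that is 00:01:13:26, i.e. DF 00:01:13;26.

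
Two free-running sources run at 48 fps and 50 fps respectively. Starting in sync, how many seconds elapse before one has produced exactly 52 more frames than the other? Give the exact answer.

The gap grows by |50 − 48| = 2 frames per second.
Time for a 52-frame gap: 52 ÷ (2) = 26 s.

26 seconds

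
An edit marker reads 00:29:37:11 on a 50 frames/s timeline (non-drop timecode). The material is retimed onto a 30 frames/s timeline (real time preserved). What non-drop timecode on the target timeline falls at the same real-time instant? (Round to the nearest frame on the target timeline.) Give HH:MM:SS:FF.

00:29:37:07

Source frame index: (0×3600 + 29×60 + 37) × 50 + 11 = 88861.
Real time: 88861 / (50) = 88861/50 s.
Target frame: (88861/50) × (30) = 266583/5 ≈ 53316.600 → 53317.
At 30 labels/s: frame 53317 → 00:29:37:07.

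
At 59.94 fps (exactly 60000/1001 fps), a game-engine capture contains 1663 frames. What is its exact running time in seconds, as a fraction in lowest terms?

1664663/60000 seconds

Running time = 1663 ÷ (60000/1001) = 1663 × 1001/60000 = 1664663/60000 s.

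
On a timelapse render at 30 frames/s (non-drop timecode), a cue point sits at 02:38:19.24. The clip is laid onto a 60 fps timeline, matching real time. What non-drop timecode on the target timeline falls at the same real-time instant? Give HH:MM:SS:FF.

02:38:19:48

Source frame index: (2×3600 + 38×60 + 19) × 30 + 24 = 284994.
Real time: 284994 / (30) = 47499/5 s.
Target frame: (47499/5) × (60) = 569988.
At 60 labels/s: frame 569988 → 02:38:19:48.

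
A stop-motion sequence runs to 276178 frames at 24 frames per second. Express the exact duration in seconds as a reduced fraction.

138089/12 seconds

Running time = 276178 ÷ (24) = 276178 × 1/24 = 138089/12 s.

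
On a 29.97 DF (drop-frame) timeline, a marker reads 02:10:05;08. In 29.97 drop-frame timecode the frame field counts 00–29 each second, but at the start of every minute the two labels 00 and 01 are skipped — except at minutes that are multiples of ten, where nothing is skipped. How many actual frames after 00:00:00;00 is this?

Complete 10-minute blocks: 13, each 17982 frames → 233766.
Remaining 0 whole minutes in the current block: 0 frames.
Within the current minute: 5 × 30 + 8 = 158. Total = 233766 + 0 + 158 = 233924.

233924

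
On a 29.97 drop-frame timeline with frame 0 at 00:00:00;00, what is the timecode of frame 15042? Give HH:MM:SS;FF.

00:08:21;28

Each 10-minute DF block holds 10 × 60 × 30 − 9 × 2 = 17982 frames. 15042 ÷ 17982 → 0 full blocks, remainder 15042.
Within the partial block the first minute is 1800 frames and each further minute 1798, so 8 further minute boundaries passed. Total skipped labels = 18 × 0 + 2 × 8 = 16.
Non-drop label index = 15042 + 16 = 15058; at 30 labels/s that is 00:08:21:28, i.e. DF 00:08:21;28.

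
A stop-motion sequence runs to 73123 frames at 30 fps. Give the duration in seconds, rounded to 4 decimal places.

Running time = 73123 × 1/30 = 73123/30 s ≈ 2437.4333 s.

2437.4333 seconds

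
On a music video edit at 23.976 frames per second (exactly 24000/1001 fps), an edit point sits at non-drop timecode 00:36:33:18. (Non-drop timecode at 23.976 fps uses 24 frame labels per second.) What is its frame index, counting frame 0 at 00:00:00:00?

frame 52650

Total seconds to the label: (0 × 3600 + 36 × 60 + 33) = 2193.
Frame index = 2193 × 24 + 18 = 52650.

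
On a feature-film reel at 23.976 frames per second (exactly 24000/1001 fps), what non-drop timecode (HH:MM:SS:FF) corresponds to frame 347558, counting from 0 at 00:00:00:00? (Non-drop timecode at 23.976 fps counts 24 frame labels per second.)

04:01:21:14

347558 ÷ 24 = 14481 full seconds, remainder 14 frames.
14481 s = 4 h 1 min 21 s.
Timecode: 04:01:21:14.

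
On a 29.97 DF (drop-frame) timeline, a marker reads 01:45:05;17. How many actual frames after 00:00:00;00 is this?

Complete 10-minute blocks: 10, each 17982 frames → 179820.
Remaining 5 whole minutes in the current block: 1800 + 4 × 1798 = 8992 frames.
Within the current minute: 5 × 30 + 17 − 2 = 165 (labels ;00/;01 skipped at this minute). Total = 179820 + 8992 + 165 = 188977.

188977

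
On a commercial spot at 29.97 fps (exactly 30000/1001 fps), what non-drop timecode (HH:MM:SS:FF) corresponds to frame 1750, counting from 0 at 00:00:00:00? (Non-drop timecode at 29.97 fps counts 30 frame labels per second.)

1750 ÷ 30 = 58 full seconds, remainder 10 frames.
58 s = 0 h 0 min 58 s.
Timecode: 00:00:58:10.

00:00:58:10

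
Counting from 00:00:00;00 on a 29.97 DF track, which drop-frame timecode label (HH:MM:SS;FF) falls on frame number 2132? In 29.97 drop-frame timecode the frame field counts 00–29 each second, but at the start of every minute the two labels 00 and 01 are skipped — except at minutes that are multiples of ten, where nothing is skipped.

Ten DF minutes hold 17982 frames, so frame 2132 lies in block 0 (frames 0–17981) with 2132 frames into that block.
The block's first minute is 1800 frames and the rest 1798 each; 2132 frames reaches minute 1, so 0 × 18 + 1 × 2 = 2 labels have been skipped so far.
Adding those back, label number 2132 + 2 = 2134 at 30 labels/s is 71 s + 4 f = 0 h 1 min 11 s frame 4, i.e. 00:01:11;04.

00:01:11;04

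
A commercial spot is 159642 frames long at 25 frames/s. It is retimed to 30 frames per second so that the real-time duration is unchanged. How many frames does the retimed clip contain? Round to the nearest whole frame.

Frames at target rate = 159642 × (30) / (25) = 957852/5 ≈ 191570.400.
Nearest whole frame: 191570.

191570 frames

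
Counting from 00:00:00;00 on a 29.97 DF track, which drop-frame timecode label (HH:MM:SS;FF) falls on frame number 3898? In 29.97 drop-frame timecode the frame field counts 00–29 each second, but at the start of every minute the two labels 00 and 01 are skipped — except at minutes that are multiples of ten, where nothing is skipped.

Each 10-minute DF block holds 10 × 60 × 30 − 9 × 2 = 17982 frames. 3898 ÷ 17982 → 0 full blocks, remainder 3898.
Within the partial block the first minute is 1800 frames and each further minute 1798, so 2 further minute boundaries passed. Total skipped labels = 18 × 0 + 2 × 2 = 4.
Non-drop label index = 3898 + 4 = 3902; at 30 labels/s that is 00:02:10:02, i.e. DF 00:02:10;02.

00:02:10;02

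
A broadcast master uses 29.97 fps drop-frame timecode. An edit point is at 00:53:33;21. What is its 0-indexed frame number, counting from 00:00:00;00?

As if non-drop at 30 labels/s: (0 × 3600 + 53 × 60 + 33) × 30 + 21 = 96411.
Minute boundaries passed: 53; those not divisible by 10: 53 − 5 = 48; dropped labels = 2 × 48 = 96.
Actual frame index = 96411 − 96 = 96315.

96315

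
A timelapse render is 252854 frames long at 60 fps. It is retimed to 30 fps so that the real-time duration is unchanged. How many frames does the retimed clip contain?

Target frames = source frames × (target rate / source rate) = 252854 × (30)/(60) = 252854 × 1/2 = 126427.

126427 frames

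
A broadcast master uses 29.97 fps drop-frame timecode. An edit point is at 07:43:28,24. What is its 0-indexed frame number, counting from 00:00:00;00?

833430

As if non-drop at 30 labels/s: (7 × 3600 + 43 × 60 + 28) × 30 + 24 = 834264.
Minute boundaries passed: 463; those not divisible by 10: 463 − 46 = 417; dropped labels = 2 × 417 = 834.
Actual frame index = 834264 − 834 = 833430.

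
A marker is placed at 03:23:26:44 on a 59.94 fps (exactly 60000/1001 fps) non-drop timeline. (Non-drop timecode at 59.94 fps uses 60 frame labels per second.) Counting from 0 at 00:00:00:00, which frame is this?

732404

Total seconds to the label: (3 × 3600 + 23 × 60 + 26) = 12206.
Frame index = 12206 × 60 + 44 = 732404.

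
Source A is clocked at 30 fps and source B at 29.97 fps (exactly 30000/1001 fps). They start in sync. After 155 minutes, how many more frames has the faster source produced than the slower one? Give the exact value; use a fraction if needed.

155 min = 9300 s.
A emits 30 × 9300 = 279000 frames; B emits 30000/1001 × 9300 = 279000000/1001.
Difference = 279000/1001 frames (≈ 278.7213); B is behind A.

279000/1001 frames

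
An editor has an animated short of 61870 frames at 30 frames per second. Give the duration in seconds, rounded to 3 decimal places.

Running time = 61870 × 1/30 = 6187/3 s ≈ 2062.333 s.

2062.333 seconds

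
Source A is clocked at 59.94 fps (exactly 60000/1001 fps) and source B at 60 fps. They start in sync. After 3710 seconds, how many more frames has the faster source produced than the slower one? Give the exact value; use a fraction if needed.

31800/143 frames

A emits 60000/1001 × 3710 = 31800000/143 frames; B emits 60 × 3710 = 222600.
Difference = 31800/143 frames (≈ 222.3776); B is ahead of A.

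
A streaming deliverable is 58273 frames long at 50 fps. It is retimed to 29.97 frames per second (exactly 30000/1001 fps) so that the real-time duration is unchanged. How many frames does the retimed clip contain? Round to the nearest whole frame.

Frames at target rate = 58273 × (30000/1001) / (50) = 34963800/1001 ≈ 34928.871.
Nearest whole frame: 34929.

34929 frames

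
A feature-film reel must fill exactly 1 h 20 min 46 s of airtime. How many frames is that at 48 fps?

1 h 20 min 46 s = 4846 s.
Frames = 4846 × 48 = 232608.

232608 frames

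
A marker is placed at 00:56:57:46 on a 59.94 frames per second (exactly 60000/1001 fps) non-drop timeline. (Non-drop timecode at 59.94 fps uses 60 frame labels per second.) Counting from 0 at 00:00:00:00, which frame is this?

frame 205066

Total seconds to the label: (0 × 3600 + 56 × 60 + 57) = 3417.
Frame index = 3417 × 60 + 46 = 205066.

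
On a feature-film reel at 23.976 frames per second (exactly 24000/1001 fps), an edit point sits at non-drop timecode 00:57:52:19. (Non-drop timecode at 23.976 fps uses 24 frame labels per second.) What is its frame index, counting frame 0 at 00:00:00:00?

frame 83347

Total seconds to the label: (0 × 3600 + 57 × 60 + 52) = 3472.
Frame index = 3472 × 24 + 19 = 83347.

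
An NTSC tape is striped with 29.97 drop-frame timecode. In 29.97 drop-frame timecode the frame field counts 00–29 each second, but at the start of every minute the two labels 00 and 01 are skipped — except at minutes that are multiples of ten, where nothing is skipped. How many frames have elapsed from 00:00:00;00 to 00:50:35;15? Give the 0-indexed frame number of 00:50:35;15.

90975

As if non-drop at 30 labels/s: (0 × 3600 + 50 × 60 + 35) × 30 + 15 = 91065.
Minute boundaries passed: 50; those not divisible by 10: 50 − 5 = 45; dropped labels = 2 × 45 = 90.
Actual frame index = 91065 − 90 = 90975.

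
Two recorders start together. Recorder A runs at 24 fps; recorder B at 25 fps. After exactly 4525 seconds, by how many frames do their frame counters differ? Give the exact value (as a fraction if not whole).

A emits 24 × 4525 = 108600 frames; B emits 25 × 4525 = 113125.
Difference = 4525 frames; B is ahead of A.

4525 frames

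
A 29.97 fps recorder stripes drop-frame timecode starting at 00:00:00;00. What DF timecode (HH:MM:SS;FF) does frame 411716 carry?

Each 10-minute DF block holds 10 × 60 × 30 − 9 × 2 = 17982 frames. 411716 ÷ 17982 → 22 full blocks, remainder 16112.
Within the partial block the first minute is 1800 frames and each further minute 1798, so 8 further minute boundaries passed. Total skipped labels = 18 × 22 + 2 × 8 = 412.
Non-drop label index = 411716 + 412 = 412128; at 30 labels/s that is 03:48:57:18, i.e. DF 03:48:57;18.

03:48:57;18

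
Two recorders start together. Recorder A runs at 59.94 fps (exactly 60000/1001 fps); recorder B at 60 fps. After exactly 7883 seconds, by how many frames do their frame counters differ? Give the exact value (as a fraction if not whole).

472980/1001 frames

A emits 60000/1001 × 7883 = 472980000/1001 frames; B emits 60 × 7883 = 472980.
Difference = 472980/1001 frames (≈ 472.5075); B is ahead of A.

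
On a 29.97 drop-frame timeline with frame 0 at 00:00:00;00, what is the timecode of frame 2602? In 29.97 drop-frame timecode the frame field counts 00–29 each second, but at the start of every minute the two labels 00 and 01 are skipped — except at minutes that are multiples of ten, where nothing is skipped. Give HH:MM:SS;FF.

Each 10-minute DF block holds 10 × 60 × 30 − 9 × 2 = 17982 frames. 2602 ÷ 17982 → 0 full blocks, remainder 2602.
Within the partial block the first minute is 1800 frames and each further minute 1798, so 1 further minute boundary passed. Total skipped labels = 18 × 0 + 2 × 1 = 2.
Non-drop label index = 2602 + 2 = 2604; at 30 labels/s that is 00:01:26:24, i.e. DF 00:01:26;24.

00:01:26;24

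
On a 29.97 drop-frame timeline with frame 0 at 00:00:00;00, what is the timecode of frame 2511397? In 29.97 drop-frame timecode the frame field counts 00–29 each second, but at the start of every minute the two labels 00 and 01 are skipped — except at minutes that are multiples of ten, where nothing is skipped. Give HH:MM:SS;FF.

23:16:37;01

Each 10-minute DF block holds 10 × 60 × 30 − 9 × 2 = 17982 frames. 2511397 ÷ 17982 → 139 full blocks, remainder 11899.
Within the partial block the first minute is 1800 frames and each further minute 1798, so 6 further minute boundaries passed. Total skipped labels = 18 × 139 + 2 × 6 = 2514.
Non-drop label index = 2511397 + 2514 = 2513911; at 30 labels/s that is 23:16:37:01, i.e. DF 23:16:37;01.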